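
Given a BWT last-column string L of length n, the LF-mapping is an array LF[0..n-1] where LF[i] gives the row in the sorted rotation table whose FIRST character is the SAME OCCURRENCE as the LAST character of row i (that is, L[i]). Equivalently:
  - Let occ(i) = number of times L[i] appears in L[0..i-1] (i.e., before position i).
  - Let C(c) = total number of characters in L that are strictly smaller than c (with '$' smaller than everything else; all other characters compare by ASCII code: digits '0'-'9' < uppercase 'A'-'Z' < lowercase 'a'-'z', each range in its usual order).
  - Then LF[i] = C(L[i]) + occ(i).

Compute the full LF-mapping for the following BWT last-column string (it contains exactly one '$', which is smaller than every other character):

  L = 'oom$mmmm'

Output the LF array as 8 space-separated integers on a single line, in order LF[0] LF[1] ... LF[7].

Char counts: '$':1, 'm':5, 'o':2
C (first-col start): C('$')=0, C('m')=1, C('o')=6
L[0]='o': occ=0, LF[0]=C('o')+0=6+0=6
L[1]='o': occ=1, LF[1]=C('o')+1=6+1=7
L[2]='m': occ=0, LF[2]=C('m')+0=1+0=1
L[3]='$': occ=0, LF[3]=C('$')+0=0+0=0
L[4]='m': occ=1, LF[4]=C('m')+1=1+1=2
L[5]='m': occ=2, LF[5]=C('m')+2=1+2=3
L[6]='m': occ=3, LF[6]=C('m')+3=1+3=4
L[7]='m': occ=4, LF[7]=C('m')+4=1+4=5

Answer: 6 7 1 0 2 3 4 5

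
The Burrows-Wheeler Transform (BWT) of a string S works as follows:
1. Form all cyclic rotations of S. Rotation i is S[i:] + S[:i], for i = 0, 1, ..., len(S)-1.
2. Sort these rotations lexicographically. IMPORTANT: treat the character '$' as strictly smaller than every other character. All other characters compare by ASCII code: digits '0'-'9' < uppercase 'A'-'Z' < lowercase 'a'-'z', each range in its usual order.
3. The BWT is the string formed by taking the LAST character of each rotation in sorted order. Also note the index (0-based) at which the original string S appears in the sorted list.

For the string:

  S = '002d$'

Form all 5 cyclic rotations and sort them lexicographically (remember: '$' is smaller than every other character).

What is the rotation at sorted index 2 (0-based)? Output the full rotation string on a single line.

All 5 rotations (rotation i = S[i:]+S[:i]):
  rot[0] = 002d$
  rot[1] = 02d$0
  rot[2] = 2d$00
  rot[3] = d$002
  rot[4] = $002d
Sorted (with $ < everything):
  sorted[0] = $002d
  sorted[1] = 002d$
  sorted[2] = 02d$0
  sorted[3] = 2d$00
  sorted[4] = d$002
sorted[2] = 02d$0

Answer: 02d$0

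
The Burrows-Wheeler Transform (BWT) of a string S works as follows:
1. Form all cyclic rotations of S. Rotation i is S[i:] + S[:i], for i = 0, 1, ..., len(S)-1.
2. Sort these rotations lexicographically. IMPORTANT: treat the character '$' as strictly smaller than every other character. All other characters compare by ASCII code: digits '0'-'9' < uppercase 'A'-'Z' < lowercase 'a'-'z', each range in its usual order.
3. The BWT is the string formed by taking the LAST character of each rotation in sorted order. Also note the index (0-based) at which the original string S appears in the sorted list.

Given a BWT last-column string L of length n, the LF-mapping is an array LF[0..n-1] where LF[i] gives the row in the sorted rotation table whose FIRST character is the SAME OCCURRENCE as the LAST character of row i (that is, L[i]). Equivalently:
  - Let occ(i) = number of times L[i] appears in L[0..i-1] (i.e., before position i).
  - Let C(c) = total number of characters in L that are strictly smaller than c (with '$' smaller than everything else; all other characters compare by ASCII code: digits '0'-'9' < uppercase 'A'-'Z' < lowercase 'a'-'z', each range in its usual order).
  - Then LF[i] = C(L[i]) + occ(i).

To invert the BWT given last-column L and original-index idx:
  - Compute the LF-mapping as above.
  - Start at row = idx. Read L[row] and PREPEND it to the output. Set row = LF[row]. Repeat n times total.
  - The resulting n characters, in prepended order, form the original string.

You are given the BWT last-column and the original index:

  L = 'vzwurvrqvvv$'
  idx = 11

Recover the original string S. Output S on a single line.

Answer: zqvvvwrurvv$

Derivation:
LF mapping: 5 11 10 4 2 6 3 1 7 8 9 0
Walk LF starting at row 11, prepending L[row]:
  step 1: row=11, L[11]='$', prepend. Next row=LF[11]=0
  step 2: row=0, L[0]='v', prepend. Next row=LF[0]=5
  step 3: row=5, L[5]='v', prepend. Next row=LF[5]=6
  step 4: row=6, L[6]='r', prepend. Next row=LF[6]=3
  step 5: row=3, L[3]='u', prepend. Next row=LF[3]=4
  step 6: row=4, L[4]='r', prepend. Next row=LF[4]=2
  step 7: row=2, L[2]='w', prepend. Next row=LF[2]=10
  step 8: row=10, L[10]='v', prepend. Next row=LF[10]=9
  step 9: row=9, L[9]='v', prepend. Next row=LF[9]=8
  step 10: row=8, L[8]='v', prepend. Next row=LF[8]=7
  step 11: row=7, L[7]='q', prepend. Next row=LF[7]=1
  step 12: row=1, L[1]='z', prepend. Next row=LF[1]=11
Reversed output: zqvvvwrurvv$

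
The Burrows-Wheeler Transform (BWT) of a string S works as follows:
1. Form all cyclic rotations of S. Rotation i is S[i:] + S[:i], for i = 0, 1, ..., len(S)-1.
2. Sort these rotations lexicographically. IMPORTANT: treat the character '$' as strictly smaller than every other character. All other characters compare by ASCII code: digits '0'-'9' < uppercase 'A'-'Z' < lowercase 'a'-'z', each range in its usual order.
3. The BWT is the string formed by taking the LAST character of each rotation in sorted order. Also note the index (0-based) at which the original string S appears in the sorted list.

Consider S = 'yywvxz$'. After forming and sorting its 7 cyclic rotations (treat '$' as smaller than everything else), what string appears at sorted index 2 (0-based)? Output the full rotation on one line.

Answer: wvxz$yy

Derivation:
All 7 rotations (rotation i = S[i:]+S[:i]):
  rot[0] = yywvxz$
  rot[1] = ywvxz$y
  rot[2] = wvxz$yy
  rot[3] = vxz$yyw
  rot[4] = xz$yywv
  rot[5] = z$yywvx
  rot[6] = $yywvxz
Sorted (with $ < everything):
  sorted[0] = $yywvxz
  sorted[1] = vxz$yyw
  sorted[2] = wvxz$yy
  sorted[3] = xz$yywv
  sorted[4] = ywvxz$y
  sorted[5] = yywvxz$
  sorted[6] = z$yywvx
sorted[2] = wvxz$yy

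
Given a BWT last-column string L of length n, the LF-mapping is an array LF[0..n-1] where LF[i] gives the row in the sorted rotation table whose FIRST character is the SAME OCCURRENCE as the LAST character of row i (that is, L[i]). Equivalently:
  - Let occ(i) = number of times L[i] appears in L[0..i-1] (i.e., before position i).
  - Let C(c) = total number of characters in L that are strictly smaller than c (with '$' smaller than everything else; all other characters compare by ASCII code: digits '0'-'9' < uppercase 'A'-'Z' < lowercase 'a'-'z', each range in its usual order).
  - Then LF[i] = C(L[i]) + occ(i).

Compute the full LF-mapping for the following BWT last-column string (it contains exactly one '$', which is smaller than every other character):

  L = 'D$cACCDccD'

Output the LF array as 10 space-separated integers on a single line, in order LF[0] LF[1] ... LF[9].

Char counts: '$':1, 'A':1, 'C':2, 'D':3, 'c':3
C (first-col start): C('$')=0, C('A')=1, C('C')=2, C('D')=4, C('c')=7
L[0]='D': occ=0, LF[0]=C('D')+0=4+0=4
L[1]='$': occ=0, LF[1]=C('$')+0=0+0=0
L[2]='c': occ=0, LF[2]=C('c')+0=7+0=7
L[3]='A': occ=0, LF[3]=C('A')+0=1+0=1
L[4]='C': occ=0, LF[4]=C('C')+0=2+0=2
L[5]='C': occ=1, LF[5]=C('C')+1=2+1=3
L[6]='D': occ=1, LF[6]=C('D')+1=4+1=5
L[7]='c': occ=1, LF[7]=C('c')+1=7+1=8
L[8]='c': occ=2, LF[8]=C('c')+2=7+2=9
L[9]='D': occ=2, LF[9]=C('D')+2=4+2=6

Answer: 4 0 7 1 2 3 5 8 9 6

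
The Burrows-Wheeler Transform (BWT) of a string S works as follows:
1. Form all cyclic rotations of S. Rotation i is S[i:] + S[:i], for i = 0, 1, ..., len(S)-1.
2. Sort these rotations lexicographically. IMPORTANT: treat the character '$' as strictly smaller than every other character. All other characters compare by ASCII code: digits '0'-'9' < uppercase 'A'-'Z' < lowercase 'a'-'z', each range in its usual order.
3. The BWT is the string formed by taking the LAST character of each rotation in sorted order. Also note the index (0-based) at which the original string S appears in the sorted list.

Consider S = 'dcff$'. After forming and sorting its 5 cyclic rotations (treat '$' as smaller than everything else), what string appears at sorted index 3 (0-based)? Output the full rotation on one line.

Answer: f$dcf

Derivation:
All 5 rotations (rotation i = S[i:]+S[:i]):
  rot[0] = dcff$
  rot[1] = cff$d
  rot[2] = ff$dc
  rot[3] = f$dcf
  rot[4] = $dcff
Sorted (with $ < everything):
  sorted[0] = $dcff
  sorted[1] = cff$d
  sorted[2] = dcff$
  sorted[3] = f$dcf
  sorted[4] = ff$dc
sorted[3] = f$dcf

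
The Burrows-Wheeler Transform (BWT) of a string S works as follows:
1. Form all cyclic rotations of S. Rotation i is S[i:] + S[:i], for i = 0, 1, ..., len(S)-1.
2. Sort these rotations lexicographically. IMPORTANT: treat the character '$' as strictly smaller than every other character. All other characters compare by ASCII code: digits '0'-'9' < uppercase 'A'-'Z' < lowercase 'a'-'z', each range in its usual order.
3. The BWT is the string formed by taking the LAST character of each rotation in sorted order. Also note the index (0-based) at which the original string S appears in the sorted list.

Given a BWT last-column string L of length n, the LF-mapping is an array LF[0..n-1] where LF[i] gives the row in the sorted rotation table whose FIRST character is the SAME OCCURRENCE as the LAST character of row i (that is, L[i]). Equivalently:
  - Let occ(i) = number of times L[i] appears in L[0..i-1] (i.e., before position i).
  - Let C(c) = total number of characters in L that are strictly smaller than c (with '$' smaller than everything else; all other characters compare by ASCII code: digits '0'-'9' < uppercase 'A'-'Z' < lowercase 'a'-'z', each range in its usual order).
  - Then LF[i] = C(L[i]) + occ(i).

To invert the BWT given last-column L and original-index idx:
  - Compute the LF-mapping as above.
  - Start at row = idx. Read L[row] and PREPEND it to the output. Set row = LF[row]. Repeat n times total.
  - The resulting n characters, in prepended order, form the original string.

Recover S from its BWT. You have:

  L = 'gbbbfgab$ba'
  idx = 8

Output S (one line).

LF mapping: 9 3 4 5 8 10 1 6 0 7 2
Walk LF starting at row 8, prepending L[row]:
  step 1: row=8, L[8]='$', prepend. Next row=LF[8]=0
  step 2: row=0, L[0]='g', prepend. Next row=LF[0]=9
  step 3: row=9, L[9]='b', prepend. Next row=LF[9]=7
  step 4: row=7, L[7]='b', prepend. Next row=LF[7]=6
  step 5: row=6, L[6]='a', prepend. Next row=LF[6]=1
  step 6: row=1, L[1]='b', prepend. Next row=LF[1]=3
  step 7: row=3, L[3]='b', prepend. Next row=LF[3]=5
  step 8: row=5, L[5]='g', prepend. Next row=LF[5]=10
  step 9: row=10, L[10]='a', prepend. Next row=LF[10]=2
  step 10: row=2, L[2]='b', prepend. Next row=LF[2]=4
  step 11: row=4, L[4]='f', prepend. Next row=LF[4]=8
Reversed output: fbagbbabbg$

Answer: fbagbbabbg$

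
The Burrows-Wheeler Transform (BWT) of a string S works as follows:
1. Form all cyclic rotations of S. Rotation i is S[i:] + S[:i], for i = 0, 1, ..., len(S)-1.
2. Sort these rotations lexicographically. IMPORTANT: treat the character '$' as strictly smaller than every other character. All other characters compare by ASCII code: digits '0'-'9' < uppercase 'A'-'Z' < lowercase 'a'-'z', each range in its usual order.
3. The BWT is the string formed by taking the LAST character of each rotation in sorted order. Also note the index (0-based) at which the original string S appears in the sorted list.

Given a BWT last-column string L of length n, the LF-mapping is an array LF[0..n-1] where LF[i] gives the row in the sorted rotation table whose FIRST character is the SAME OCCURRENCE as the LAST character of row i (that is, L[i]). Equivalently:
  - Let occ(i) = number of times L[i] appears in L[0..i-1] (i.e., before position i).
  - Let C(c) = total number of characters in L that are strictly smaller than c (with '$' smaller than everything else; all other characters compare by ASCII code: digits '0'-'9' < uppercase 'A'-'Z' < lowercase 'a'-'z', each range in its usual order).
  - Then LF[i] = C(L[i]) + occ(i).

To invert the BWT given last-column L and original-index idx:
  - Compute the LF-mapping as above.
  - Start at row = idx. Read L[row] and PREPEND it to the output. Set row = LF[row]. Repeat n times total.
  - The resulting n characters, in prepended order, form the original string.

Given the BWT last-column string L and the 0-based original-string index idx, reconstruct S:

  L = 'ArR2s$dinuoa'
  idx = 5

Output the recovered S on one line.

Answer: dinosaur2RA$

Derivation:
LF mapping: 2 9 3 1 10 0 5 6 7 11 8 4
Walk LF starting at row 5, prepending L[row]:
  step 1: row=5, L[5]='$', prepend. Next row=LF[5]=0
  step 2: row=0, L[0]='A', prepend. Next row=LF[0]=2
  step 3: row=2, L[2]='R', prepend. Next row=LF[2]=3
  step 4: row=3, L[3]='2', prepend. Next row=LF[3]=1
  step 5: row=1, L[1]='r', prepend. Next row=LF[1]=9
  step 6: row=9, L[9]='u', prepend. Next row=LF[9]=11
  step 7: row=11, L[11]='a', prepend. Next row=LF[11]=4
  step 8: row=4, L[4]='s', prepend. Next row=LF[4]=10
  step 9: row=10, L[10]='o', prepend. Next row=LF[10]=8
  step 10: row=8, L[8]='n', prepend. Next row=LF[8]=7
  step 11: row=7, L[7]='i', prepend. Next row=LF[7]=6
  step 12: row=6, L[6]='d', prepend. Next row=LF[6]=5
Reversed output: dinosaur2RA$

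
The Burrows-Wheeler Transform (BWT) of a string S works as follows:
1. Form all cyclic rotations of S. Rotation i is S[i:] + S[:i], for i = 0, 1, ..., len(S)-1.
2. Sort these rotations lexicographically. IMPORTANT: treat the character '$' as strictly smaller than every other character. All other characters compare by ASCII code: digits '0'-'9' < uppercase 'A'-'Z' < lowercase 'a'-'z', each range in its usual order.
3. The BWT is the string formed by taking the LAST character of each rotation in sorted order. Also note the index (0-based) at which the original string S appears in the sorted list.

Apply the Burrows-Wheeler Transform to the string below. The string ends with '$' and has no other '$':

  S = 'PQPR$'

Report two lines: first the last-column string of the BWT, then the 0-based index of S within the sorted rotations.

Answer: R$QPP
1

Derivation:
All 5 rotations (rotation i = S[i:]+S[:i]):
  rot[0] = PQPR$
  rot[1] = QPR$P
  rot[2] = PR$PQ
  rot[3] = R$PQP
  rot[4] = $PQPR
Sorted (with $ < everything):
  sorted[0] = $PQPR  (last char: 'R')
  sorted[1] = PQPR$  (last char: '$')
  sorted[2] = PR$PQ  (last char: 'Q')
  sorted[3] = QPR$P  (last char: 'P')
  sorted[4] = R$PQP  (last char: 'P')
Last column: R$QPP
Original string S is at sorted index 1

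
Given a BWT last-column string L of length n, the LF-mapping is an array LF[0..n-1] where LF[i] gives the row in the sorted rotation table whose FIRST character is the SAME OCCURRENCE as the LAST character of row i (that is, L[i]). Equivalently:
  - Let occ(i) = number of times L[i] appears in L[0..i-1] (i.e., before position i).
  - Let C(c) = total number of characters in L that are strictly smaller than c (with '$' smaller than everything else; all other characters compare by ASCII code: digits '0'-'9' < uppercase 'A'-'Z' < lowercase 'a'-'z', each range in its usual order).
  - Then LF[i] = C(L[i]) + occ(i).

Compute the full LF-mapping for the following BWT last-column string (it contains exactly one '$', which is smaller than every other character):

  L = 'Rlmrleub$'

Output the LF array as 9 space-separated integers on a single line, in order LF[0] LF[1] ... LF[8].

Answer: 1 4 6 7 5 3 8 2 0

Derivation:
Char counts: '$':1, 'R':1, 'b':1, 'e':1, 'l':2, 'm':1, 'r':1, 'u':1
C (first-col start): C('$')=0, C('R')=1, C('b')=2, C('e')=3, C('l')=4, C('m')=6, C('r')=7, C('u')=8
L[0]='R': occ=0, LF[0]=C('R')+0=1+0=1
L[1]='l': occ=0, LF[1]=C('l')+0=4+0=4
L[2]='m': occ=0, LF[2]=C('m')+0=6+0=6
L[3]='r': occ=0, LF[3]=C('r')+0=7+0=7
L[4]='l': occ=1, LF[4]=C('l')+1=4+1=5
L[5]='e': occ=0, LF[5]=C('e')+0=3+0=3
L[6]='u': occ=0, LF[6]=C('u')+0=8+0=8
L[7]='b': occ=0, LF[7]=C('b')+0=2+0=2
L[8]='$': occ=0, LF[8]=C('$')+0=0+0=0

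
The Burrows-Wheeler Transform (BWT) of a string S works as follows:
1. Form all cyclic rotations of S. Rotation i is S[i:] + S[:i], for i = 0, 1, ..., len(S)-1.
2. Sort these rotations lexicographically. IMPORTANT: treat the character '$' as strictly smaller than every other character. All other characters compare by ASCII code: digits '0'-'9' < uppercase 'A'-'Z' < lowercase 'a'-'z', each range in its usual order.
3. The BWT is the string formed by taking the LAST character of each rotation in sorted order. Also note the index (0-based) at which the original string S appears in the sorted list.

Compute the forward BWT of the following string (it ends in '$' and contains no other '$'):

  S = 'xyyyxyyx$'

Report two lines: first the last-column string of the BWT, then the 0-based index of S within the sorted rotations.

Answer: xyy$yyxyx
3

Derivation:
All 9 rotations (rotation i = S[i:]+S[:i]):
  rot[0] = xyyyxyyx$
  rot[1] = yyyxyyx$x
  rot[2] = yyxyyx$xy
  rot[3] = yxyyx$xyy
  rot[4] = xyyx$xyyy
  rot[5] = yyx$xyyyx
  rot[6] = yx$xyyyxy
  rot[7] = x$xyyyxyy
  rot[8] = $xyyyxyyx
Sorted (with $ < everything):
  sorted[0] = $xyyyxyyx  (last char: 'x')
  sorted[1] = x$xyyyxyy  (last char: 'y')
  sorted[2] = xyyx$xyyy  (last char: 'y')
  sorted[3] = xyyyxyyx$  (last char: '$')
  sorted[4] = yx$xyyyxy  (last char: 'y')
  sorted[5] = yxyyx$xyy  (last char: 'y')
  sorted[6] = yyx$xyyyx  (last char: 'x')
  sorted[7] = yyxyyx$xy  (last char: 'y')
  sorted[8] = yyyxyyx$x  (last char: 'x')
Last column: xyy$yyxyx
Original string S is at sorted index 3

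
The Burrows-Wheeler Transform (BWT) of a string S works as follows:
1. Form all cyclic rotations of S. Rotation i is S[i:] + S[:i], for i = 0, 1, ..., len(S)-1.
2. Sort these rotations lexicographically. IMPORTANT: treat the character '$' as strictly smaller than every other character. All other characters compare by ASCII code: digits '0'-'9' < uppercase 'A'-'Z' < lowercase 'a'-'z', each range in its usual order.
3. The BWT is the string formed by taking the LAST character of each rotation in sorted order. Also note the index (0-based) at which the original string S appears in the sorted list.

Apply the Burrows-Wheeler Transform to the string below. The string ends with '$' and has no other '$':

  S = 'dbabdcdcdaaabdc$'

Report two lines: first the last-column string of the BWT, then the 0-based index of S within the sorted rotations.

Answer: cdaabdaadddc$bcb
12

Derivation:
All 16 rotations (rotation i = S[i:]+S[:i]):
  rot[0] = dbabdcdcdaaabdc$
  rot[1] = babdcdcdaaabdc$d
  rot[2] = abdcdcdaaabdc$db
  rot[3] = bdcdcdaaabdc$dba
  rot[4] = dcdcdaaabdc$dbab
  rot[5] = cdcdaaabdc$dbabd
  rot[6] = dcdaaabdc$dbabdc
  rot[7] = cdaaabdc$dbabdcd
  rot[8] = daaabdc$dbabdcdc
  rot[9] = aaabdc$dbabdcdcd
  rot[10] = aabdc$dbabdcdcda
  rot[11] = abdc$dbabdcdcdaa
  rot[12] = bdc$dbabdcdcdaaa
  rot[13] = dc$dbabdcdcdaaab
  rot[14] = c$dbabdcdcdaaabd
  rot[15] = $dbabdcdcdaaabdc
Sorted (with $ < everything):
  sorted[0] = $dbabdcdcdaaabdc  (last char: 'c')
  sorted[1] = aaabdc$dbabdcdcd  (last char: 'd')
  sorted[2] = aabdc$dbabdcdcda  (last char: 'a')
  sorted[3] = abdc$dbabdcdcdaa  (last char: 'a')
  sorted[4] = abdcdcdaaabdc$db  (last char: 'b')
  sorted[5] = babdcdcdaaabdc$d  (last char: 'd')
  sorted[6] = bdc$dbabdcdcdaaa  (last char: 'a')
  sorted[7] = bdcdcdaaabdc$dba  (last char: 'a')
  sorted[8] = c$dbabdcdcdaaabd  (last char: 'd')
  sorted[9] = cdaaabdc$dbabdcd  (last char: 'd')
  sorted[10] = cdcdaaabdc$dbabd  (last char: 'd')
  sorted[11] = daaabdc$dbabdcdc  (last char: 'c')
  sorted[12] = dbabdcdcdaaabdc$  (last char: '$')
  sorted[13] = dc$dbabdcdcdaaab  (last char: 'b')
  sorted[14] = dcdaaabdc$dbabdc  (last char: 'c')
  sorted[15] = dcdcdaaabdc$dbab  (last char: 'b')
Last column: cdaabdaadddc$bcb
Original string S is at sorted index 12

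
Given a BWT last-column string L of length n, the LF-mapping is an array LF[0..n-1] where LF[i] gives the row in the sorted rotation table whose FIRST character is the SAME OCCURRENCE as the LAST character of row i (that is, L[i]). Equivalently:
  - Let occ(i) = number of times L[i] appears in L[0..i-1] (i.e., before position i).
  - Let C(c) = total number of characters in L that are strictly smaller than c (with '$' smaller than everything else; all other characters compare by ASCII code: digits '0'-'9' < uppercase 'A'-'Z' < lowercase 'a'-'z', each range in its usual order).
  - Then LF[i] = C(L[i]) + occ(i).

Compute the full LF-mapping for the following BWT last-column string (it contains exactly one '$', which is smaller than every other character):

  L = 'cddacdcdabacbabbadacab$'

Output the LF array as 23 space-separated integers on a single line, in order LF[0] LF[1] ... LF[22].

Char counts: '$':1, 'a':7, 'b':5, 'c':5, 'd':5
C (first-col start): C('$')=0, C('a')=1, C('b')=8, C('c')=13, C('d')=18
L[0]='c': occ=0, LF[0]=C('c')+0=13+0=13
L[1]='d': occ=0, LF[1]=C('d')+0=18+0=18
L[2]='d': occ=1, LF[2]=C('d')+1=18+1=19
L[3]='a': occ=0, LF[3]=C('a')+0=1+0=1
L[4]='c': occ=1, LF[4]=C('c')+1=13+1=14
L[5]='d': occ=2, LF[5]=C('d')+2=18+2=20
L[6]='c': occ=2, LF[6]=C('c')+2=13+2=15
L[7]='d': occ=3, LF[7]=C('d')+3=18+3=21
L[8]='a': occ=1, LF[8]=C('a')+1=1+1=2
L[9]='b': occ=0, LF[9]=C('b')+0=8+0=8
L[10]='a': occ=2, LF[10]=C('a')+2=1+2=3
L[11]='c': occ=3, LF[11]=C('c')+3=13+3=16
L[12]='b': occ=1, LF[12]=C('b')+1=8+1=9
L[13]='a': occ=3, LF[13]=C('a')+3=1+3=4
L[14]='b': occ=2, LF[14]=C('b')+2=8+2=10
L[15]='b': occ=3, LF[15]=C('b')+3=8+3=11
L[16]='a': occ=4, LF[16]=C('a')+4=1+4=5
L[17]='d': occ=4, LF[17]=C('d')+4=18+4=22
L[18]='a': occ=5, LF[18]=C('a')+5=1+5=6
L[19]='c': occ=4, LF[19]=C('c')+4=13+4=17
L[20]='a': occ=6, LF[20]=C('a')+6=1+6=7
L[21]='b': occ=4, LF[21]=C('b')+4=8+4=12
L[22]='$': occ=0, LF[22]=C('$')+0=0+0=0

Answer: 13 18 19 1 14 20 15 21 2 8 3 16 9 4 10 11 5 22 6 17 7 12 0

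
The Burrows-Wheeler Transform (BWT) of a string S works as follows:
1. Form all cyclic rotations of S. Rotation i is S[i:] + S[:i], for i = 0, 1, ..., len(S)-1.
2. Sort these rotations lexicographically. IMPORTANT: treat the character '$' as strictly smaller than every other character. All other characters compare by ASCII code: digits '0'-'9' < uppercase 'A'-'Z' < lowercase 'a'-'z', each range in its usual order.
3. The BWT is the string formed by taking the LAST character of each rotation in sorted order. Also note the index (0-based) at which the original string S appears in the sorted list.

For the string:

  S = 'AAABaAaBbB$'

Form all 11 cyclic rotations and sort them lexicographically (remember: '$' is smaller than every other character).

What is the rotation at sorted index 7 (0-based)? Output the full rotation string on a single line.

All 11 rotations (rotation i = S[i:]+S[:i]):
  rot[0] = AAABaAaBbB$
  rot[1] = AABaAaBbB$A
  rot[2] = ABaAaBbB$AA
  rot[3] = BaAaBbB$AAA
  rot[4] = aAaBbB$AAAB
  rot[5] = AaBbB$AAABa
  rot[6] = aBbB$AAABaA
  rot[7] = BbB$AAABaAa
  rot[8] = bB$AAABaAaB
  rot[9] = B$AAABaAaBb
  rot[10] = $AAABaAaBbB
Sorted (with $ < everything):
  sorted[0] = $AAABaAaBbB
  sorted[1] = AAABaAaBbB$
  sorted[2] = AABaAaBbB$A
  sorted[3] = ABaAaBbB$AA
  sorted[4] = AaBbB$AAABa
  sorted[5] = B$AAABaAaBb
  sorted[6] = BaAaBbB$AAA
  sorted[7] = BbB$AAABaAa
  sorted[8] = aAaBbB$AAAB
  sorted[9] = aBbB$AAABaA
  sorted[10] = bB$AAABaAaB
sorted[7] = BbB$AAABaAa

Answer: BbB$AAABaAa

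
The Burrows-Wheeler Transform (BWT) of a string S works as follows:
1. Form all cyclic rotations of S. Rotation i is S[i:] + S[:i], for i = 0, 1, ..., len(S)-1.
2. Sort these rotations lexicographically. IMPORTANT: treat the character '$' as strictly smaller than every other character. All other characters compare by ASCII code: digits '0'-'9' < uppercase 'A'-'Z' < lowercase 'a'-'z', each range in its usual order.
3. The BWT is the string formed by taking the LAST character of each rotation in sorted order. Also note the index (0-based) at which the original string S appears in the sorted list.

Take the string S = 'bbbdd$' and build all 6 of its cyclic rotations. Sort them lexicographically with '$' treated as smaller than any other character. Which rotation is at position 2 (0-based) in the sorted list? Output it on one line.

Answer: bbdd$b

Derivation:
All 6 rotations (rotation i = S[i:]+S[:i]):
  rot[0] = bbbdd$
  rot[1] = bbdd$b
  rot[2] = bdd$bb
  rot[3] = dd$bbb
  rot[4] = d$bbbd
  rot[5] = $bbbdd
Sorted (with $ < everything):
  sorted[0] = $bbbdd
  sorted[1] = bbbdd$
  sorted[2] = bbdd$b
  sorted[3] = bdd$bb
  sorted[4] = d$bbbd
  sorted[5] = dd$bbb
sorted[2] = bbdd$b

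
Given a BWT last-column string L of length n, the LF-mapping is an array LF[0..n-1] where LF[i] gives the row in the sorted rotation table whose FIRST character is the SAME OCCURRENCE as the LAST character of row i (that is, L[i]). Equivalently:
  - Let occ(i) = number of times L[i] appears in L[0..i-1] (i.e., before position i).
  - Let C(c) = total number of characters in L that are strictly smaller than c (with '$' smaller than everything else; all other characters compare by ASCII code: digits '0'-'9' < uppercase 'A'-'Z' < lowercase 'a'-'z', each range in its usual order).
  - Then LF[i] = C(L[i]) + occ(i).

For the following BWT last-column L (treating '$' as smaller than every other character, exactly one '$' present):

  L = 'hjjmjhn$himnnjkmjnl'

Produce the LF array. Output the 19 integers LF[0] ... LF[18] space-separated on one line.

Char counts: '$':1, 'h':3, 'i':1, 'j':5, 'k':1, 'l':1, 'm':3, 'n':4
C (first-col start): C('$')=0, C('h')=1, C('i')=4, C('j')=5, C('k')=10, C('l')=11, C('m')=12, C('n')=15
L[0]='h': occ=0, LF[0]=C('h')+0=1+0=1
L[1]='j': occ=0, LF[1]=C('j')+0=5+0=5
L[2]='j': occ=1, LF[2]=C('j')+1=5+1=6
L[3]='m': occ=0, LF[3]=C('m')+0=12+0=12
L[4]='j': occ=2, LF[4]=C('j')+2=5+2=7
L[5]='h': occ=1, LF[5]=C('h')+1=1+1=2
L[6]='n': occ=0, LF[6]=C('n')+0=15+0=15
L[7]='$': occ=0, LF[7]=C('$')+0=0+0=0
L[8]='h': occ=2, LF[8]=C('h')+2=1+2=3
L[9]='i': occ=0, LF[9]=C('i')+0=4+0=4
L[10]='m': occ=1, LF[10]=C('m')+1=12+1=13
L[11]='n': occ=1, LF[11]=C('n')+1=15+1=16
L[12]='n': occ=2, LF[12]=C('n')+2=15+2=17
L[13]='j': occ=3, LF[13]=C('j')+3=5+3=8
L[14]='k': occ=0, LF[14]=C('k')+0=10+0=10
L[15]='m': occ=2, LF[15]=C('m')+2=12+2=14
L[16]='j': occ=4, LF[16]=C('j')+4=5+4=9
L[17]='n': occ=3, LF[17]=C('n')+3=15+3=18
L[18]='l': occ=0, LF[18]=C('l')+0=11+0=11

Answer: 1 5 6 12 7 2 15 0 3 4 13 16 17 8 10 14 9 18 11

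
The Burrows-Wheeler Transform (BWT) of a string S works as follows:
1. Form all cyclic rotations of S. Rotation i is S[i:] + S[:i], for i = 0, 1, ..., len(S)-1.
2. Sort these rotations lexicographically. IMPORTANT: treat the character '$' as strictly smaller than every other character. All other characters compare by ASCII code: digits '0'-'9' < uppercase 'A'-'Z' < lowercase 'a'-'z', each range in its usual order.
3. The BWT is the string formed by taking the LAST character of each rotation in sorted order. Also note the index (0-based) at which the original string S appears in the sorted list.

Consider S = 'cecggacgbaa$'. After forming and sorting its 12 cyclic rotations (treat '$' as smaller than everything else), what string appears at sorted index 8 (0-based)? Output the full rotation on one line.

All 12 rotations (rotation i = S[i:]+S[:i]):
  rot[0] = cecggacgbaa$
  rot[1] = ecggacgbaa$c
  rot[2] = cggacgbaa$ce
  rot[3] = ggacgbaa$cec
  rot[4] = gacgbaa$cecg
  rot[5] = acgbaa$cecgg
  rot[6] = cgbaa$cecgga
  rot[7] = gbaa$cecggac
  rot[8] = baa$cecggacg
  rot[9] = aa$cecggacgb
  rot[10] = a$cecggacgba
  rot[11] = $cecggacgbaa
Sorted (with $ < everything):
  sorted[0] = $cecggacgbaa
  sorted[1] = a$cecggacgba
  sorted[2] = aa$cecggacgb
  sorted[3] = acgbaa$cecgg
  sorted[4] = baa$cecggacg
  sorted[5] = cecggacgbaa$
  sorted[6] = cgbaa$cecgga
  sorted[7] = cggacgbaa$ce
  sorted[8] = ecggacgbaa$c
  sorted[9] = gacgbaa$cecg
  sorted[10] = gbaa$cecggac
  sorted[11] = ggacgbaa$cec
sorted[8] = ecggacgbaa$c

Answer: ecggacgbaa$c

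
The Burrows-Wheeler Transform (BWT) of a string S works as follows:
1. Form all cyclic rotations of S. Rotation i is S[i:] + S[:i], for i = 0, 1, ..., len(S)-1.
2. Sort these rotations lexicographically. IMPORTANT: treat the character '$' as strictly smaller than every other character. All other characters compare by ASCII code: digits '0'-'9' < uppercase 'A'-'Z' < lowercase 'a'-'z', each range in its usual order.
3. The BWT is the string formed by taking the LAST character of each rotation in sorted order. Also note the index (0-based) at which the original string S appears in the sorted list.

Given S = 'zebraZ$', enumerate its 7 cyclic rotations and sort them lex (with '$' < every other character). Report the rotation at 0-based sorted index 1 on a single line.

Answer: Z$zebra

Derivation:
All 7 rotations (rotation i = S[i:]+S[:i]):
  rot[0] = zebraZ$
  rot[1] = ebraZ$z
  rot[2] = braZ$ze
  rot[3] = raZ$zeb
  rot[4] = aZ$zebr
  rot[5] = Z$zebra
  rot[6] = $zebraZ
Sorted (with $ < everything):
  sorted[0] = $zebraZ
  sorted[1] = Z$zebra
  sorted[2] = aZ$zebr
  sorted[3] = braZ$ze
  sorted[4] = ebraZ$z
  sorted[5] = raZ$zeb
  sorted[6] = zebraZ$
sorted[1] = Z$zebra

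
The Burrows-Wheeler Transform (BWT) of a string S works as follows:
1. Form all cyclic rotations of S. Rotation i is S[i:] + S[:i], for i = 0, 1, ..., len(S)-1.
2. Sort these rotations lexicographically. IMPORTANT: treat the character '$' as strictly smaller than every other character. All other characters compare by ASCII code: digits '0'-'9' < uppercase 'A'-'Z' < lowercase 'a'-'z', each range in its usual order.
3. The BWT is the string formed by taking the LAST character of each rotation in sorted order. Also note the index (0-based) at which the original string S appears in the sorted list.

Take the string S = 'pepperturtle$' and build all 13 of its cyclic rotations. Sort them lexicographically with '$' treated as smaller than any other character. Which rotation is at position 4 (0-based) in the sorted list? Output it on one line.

All 13 rotations (rotation i = S[i:]+S[:i]):
  rot[0] = pepperturtle$
  rot[1] = epperturtle$p
  rot[2] = pperturtle$pe
  rot[3] = perturtle$pep
  rot[4] = erturtle$pepp
  rot[5] = rturtle$peppe
  rot[6] = turtle$pepper
  rot[7] = urtle$peppert
  rot[8] = rtle$peppertu
  rot[9] = tle$peppertur
  rot[10] = le$pepperturt
  rot[11] = e$pepperturtl
  rot[12] = $pepperturtle
Sorted (with $ < everything):
  sorted[0] = $pepperturtle
  sorted[1] = e$pepperturtl
  sorted[2] = epperturtle$p
  sorted[3] = erturtle$pepp
  sorted[4] = le$pepperturt
  sorted[5] = pepperturtle$
  sorted[6] = perturtle$pep
  sorted[7] = pperturtle$pe
  sorted[8] = rtle$peppertu
  sorted[9] = rturtle$peppe
  sorted[10] = tle$peppertur
  sorted[11] = turtle$pepper
  sorted[12] = urtle$peppert
sorted[4] = le$pepperturt

Answer: le$pepperturt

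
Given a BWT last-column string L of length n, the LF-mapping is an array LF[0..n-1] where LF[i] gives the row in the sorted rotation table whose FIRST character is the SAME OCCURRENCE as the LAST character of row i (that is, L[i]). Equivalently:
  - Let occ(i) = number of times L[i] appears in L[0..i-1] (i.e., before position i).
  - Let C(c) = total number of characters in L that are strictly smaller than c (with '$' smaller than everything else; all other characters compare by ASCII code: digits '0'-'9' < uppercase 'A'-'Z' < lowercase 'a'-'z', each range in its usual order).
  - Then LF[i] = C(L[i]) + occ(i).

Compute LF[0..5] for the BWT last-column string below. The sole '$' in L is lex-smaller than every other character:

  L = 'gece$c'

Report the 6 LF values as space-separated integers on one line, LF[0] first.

Char counts: '$':1, 'c':2, 'e':2, 'g':1
C (first-col start): C('$')=0, C('c')=1, C('e')=3, C('g')=5
L[0]='g': occ=0, LF[0]=C('g')+0=5+0=5
L[1]='e': occ=0, LF[1]=C('e')+0=3+0=3
L[2]='c': occ=0, LF[2]=C('c')+0=1+0=1
L[3]='e': occ=1, LF[3]=C('e')+1=3+1=4
L[4]='$': occ=0, LF[4]=C('$')+0=0+0=0
L[5]='c': occ=1, LF[5]=C('c')+1=1+1=2

Answer: 5 3 1 4 0 2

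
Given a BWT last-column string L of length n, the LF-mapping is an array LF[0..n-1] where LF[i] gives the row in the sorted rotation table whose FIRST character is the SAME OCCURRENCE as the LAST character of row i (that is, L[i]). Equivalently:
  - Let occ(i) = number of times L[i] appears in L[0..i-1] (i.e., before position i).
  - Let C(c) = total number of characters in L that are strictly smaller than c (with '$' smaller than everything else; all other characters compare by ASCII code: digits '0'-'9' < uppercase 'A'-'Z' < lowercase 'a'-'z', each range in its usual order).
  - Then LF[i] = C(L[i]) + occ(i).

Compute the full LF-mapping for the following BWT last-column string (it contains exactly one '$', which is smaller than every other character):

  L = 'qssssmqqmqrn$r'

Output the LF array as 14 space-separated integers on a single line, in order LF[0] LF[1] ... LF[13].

Char counts: '$':1, 'm':2, 'n':1, 'q':4, 'r':2, 's':4
C (first-col start): C('$')=0, C('m')=1, C('n')=3, C('q')=4, C('r')=8, C('s')=10
L[0]='q': occ=0, LF[0]=C('q')+0=4+0=4
L[1]='s': occ=0, LF[1]=C('s')+0=10+0=10
L[2]='s': occ=1, LF[2]=C('s')+1=10+1=11
L[3]='s': occ=2, LF[3]=C('s')+2=10+2=12
L[4]='s': occ=3, LF[4]=C('s')+3=10+3=13
L[5]='m': occ=0, LF[5]=C('m')+0=1+0=1
L[6]='q': occ=1, LF[6]=C('q')+1=4+1=5
L[7]='q': occ=2, LF[7]=C('q')+2=4+2=6
L[8]='m': occ=1, LF[8]=C('m')+1=1+1=2
L[9]='q': occ=3, LF[9]=C('q')+3=4+3=7
L[10]='r': occ=0, LF[10]=C('r')+0=8+0=8
L[11]='n': occ=0, LF[11]=C('n')+0=3+0=3
L[12]='$': occ=0, LF[12]=C('$')+0=0+0=0
L[13]='r': occ=1, LF[13]=C('r')+1=8+1=9

Answer: 4 10 11 12 13 1 5 6 2 7 8 3 0 9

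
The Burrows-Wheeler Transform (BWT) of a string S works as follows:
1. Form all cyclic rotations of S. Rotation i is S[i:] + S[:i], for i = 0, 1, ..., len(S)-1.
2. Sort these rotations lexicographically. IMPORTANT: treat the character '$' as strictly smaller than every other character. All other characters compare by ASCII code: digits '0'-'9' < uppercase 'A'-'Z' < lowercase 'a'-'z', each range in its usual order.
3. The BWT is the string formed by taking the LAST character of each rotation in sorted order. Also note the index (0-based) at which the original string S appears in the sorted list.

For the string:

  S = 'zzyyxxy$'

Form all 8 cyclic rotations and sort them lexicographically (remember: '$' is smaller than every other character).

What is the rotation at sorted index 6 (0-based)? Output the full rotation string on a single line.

All 8 rotations (rotation i = S[i:]+S[:i]):
  rot[0] = zzyyxxy$
  rot[1] = zyyxxy$z
  rot[2] = yyxxy$zz
  rot[3] = yxxy$zzy
  rot[4] = xxy$zzyy
  rot[5] = xy$zzyyx
  rot[6] = y$zzyyxx
  rot[7] = $zzyyxxy
Sorted (with $ < everything):
  sorted[0] = $zzyyxxy
  sorted[1] = xxy$zzyy
  sorted[2] = xy$zzyyx
  sorted[3] = y$zzyyxx
  sorted[4] = yxxy$zzy
  sorted[5] = yyxxy$zz
  sorted[6] = zyyxxy$z
  sorted[7] = zzyyxxy$
sorted[6] = zyyxxy$z

Answer: zyyxxy$z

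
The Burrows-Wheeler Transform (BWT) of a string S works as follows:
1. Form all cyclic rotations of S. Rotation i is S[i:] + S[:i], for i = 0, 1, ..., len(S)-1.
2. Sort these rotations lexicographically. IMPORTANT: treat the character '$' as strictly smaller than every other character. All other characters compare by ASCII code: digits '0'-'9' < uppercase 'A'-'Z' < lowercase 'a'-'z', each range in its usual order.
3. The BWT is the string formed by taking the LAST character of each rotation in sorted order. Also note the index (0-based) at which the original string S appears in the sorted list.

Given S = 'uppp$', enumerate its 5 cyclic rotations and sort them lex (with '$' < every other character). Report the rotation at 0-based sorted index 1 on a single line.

Answer: p$upp

Derivation:
All 5 rotations (rotation i = S[i:]+S[:i]):
  rot[0] = uppp$
  rot[1] = ppp$u
  rot[2] = pp$up
  rot[3] = p$upp
  rot[4] = $uppp
Sorted (with $ < everything):
  sorted[0] = $uppp
  sorted[1] = p$upp
  sorted[2] = pp$up
  sorted[3] = ppp$u
  sorted[4] = uppp$
sorted[1] = p$upp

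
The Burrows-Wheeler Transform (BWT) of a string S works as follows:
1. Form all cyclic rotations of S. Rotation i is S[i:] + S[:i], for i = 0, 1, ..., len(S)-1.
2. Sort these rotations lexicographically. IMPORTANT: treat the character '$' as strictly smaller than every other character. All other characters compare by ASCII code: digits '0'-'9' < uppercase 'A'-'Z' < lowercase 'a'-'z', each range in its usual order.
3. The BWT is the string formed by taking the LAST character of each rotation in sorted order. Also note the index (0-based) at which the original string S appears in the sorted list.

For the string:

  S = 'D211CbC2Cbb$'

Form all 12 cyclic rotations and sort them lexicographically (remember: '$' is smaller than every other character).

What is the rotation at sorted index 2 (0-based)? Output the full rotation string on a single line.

Answer: 1CbC2Cbb$D21

Derivation:
All 12 rotations (rotation i = S[i:]+S[:i]):
  rot[0] = D211CbC2Cbb$
  rot[1] = 211CbC2Cbb$D
  rot[2] = 11CbC2Cbb$D2
  rot[3] = 1CbC2Cbb$D21
  rot[4] = CbC2Cbb$D211
  rot[5] = bC2Cbb$D211C
  rot[6] = C2Cbb$D211Cb
  rot[7] = 2Cbb$D211CbC
  rot[8] = Cbb$D211CbC2
  rot[9] = bb$D211CbC2C
  rot[10] = b$D211CbC2Cb
  rot[11] = $D211CbC2Cbb
Sorted (with $ < everything):
  sorted[0] = $D211CbC2Cbb
  sorted[1] = 11CbC2Cbb$D2
  sorted[2] = 1CbC2Cbb$D21
  sorted[3] = 211CbC2Cbb$D
  sorted[4] = 2Cbb$D211CbC
  sorted[5] = C2Cbb$D211Cb
  sorted[6] = CbC2Cbb$D211
  sorted[7] = Cbb$D211CbC2
  sorted[8] = D211CbC2Cbb$
  sorted[9] = b$D211CbC2Cb
  sorted[10] = bC2Cbb$D211C
  sorted[11] = bb$D211CbC2C
sorted[2] = 1CbC2Cbb$D21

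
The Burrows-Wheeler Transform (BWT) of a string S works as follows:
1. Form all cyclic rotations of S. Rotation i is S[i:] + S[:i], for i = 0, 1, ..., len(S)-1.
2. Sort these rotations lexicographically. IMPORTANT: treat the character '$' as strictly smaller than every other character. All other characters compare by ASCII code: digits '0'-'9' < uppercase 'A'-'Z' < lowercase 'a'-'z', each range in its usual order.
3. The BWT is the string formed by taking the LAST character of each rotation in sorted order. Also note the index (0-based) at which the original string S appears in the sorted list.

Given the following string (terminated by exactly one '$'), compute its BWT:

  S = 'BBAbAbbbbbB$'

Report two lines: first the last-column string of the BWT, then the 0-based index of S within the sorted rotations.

Answer: BBbbB$AbbbbA
5

Derivation:
All 12 rotations (rotation i = S[i:]+S[:i]):
  rot[0] = BBAbAbbbbbB$
  rot[1] = BAbAbbbbbB$B
  rot[2] = AbAbbbbbB$BB
  rot[3] = bAbbbbbB$BBA
  rot[4] = AbbbbbB$BBAb
  rot[5] = bbbbbB$BBAbA
  rot[6] = bbbbB$BBAbAb
  rot[7] = bbbB$BBAbAbb
  rot[8] = bbB$BBAbAbbb
  rot[9] = bB$BBAbAbbbb
  rot[10] = B$BBAbAbbbbb
  rot[11] = $BBAbAbbbbbB
Sorted (with $ < everything):
  sorted[0] = $BBAbAbbbbbB  (last char: 'B')
  sorted[1] = AbAbbbbbB$BB  (last char: 'B')
  sorted[2] = AbbbbbB$BBAb  (last char: 'b')
  sorted[3] = B$BBAbAbbbbb  (last char: 'b')
  sorted[4] = BAbAbbbbbB$B  (last char: 'B')
  sorted[5] = BBAbAbbbbbB$  (last char: '$')
  sorted[6] = bAbbbbbB$BBA  (last char: 'A')
  sorted[7] = bB$BBAbAbbbb  (last char: 'b')
  sorted[8] = bbB$BBAbAbbb  (last char: 'b')
  sorted[9] = bbbB$BBAbAbb  (last char: 'b')
  sorted[10] = bbbbB$BBAbAb  (last char: 'b')
  sorted[11] = bbbbbB$BBAbA  (last char: 'A')
Last column: BBbbB$AbbbbA
Original string S is at sorted index 5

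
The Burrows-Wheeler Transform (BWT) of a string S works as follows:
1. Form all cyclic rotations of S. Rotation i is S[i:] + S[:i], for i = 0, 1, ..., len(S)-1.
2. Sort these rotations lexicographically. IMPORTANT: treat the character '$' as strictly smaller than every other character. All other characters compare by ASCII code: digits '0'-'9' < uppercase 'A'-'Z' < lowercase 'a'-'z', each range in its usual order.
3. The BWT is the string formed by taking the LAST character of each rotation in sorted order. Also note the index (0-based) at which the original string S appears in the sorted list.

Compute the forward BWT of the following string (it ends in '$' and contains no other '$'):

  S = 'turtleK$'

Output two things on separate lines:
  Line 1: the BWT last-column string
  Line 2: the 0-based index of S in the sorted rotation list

All 8 rotations (rotation i = S[i:]+S[:i]):
  rot[0] = turtleK$
  rot[1] = urtleK$t
  rot[2] = rtleK$tu
  rot[3] = tleK$tur
  rot[4] = leK$turt
  rot[5] = eK$turtl
  rot[6] = K$turtle
  rot[7] = $turtleK
Sorted (with $ < everything):
  sorted[0] = $turtleK  (last char: 'K')
  sorted[1] = K$turtle  (last char: 'e')
  sorted[2] = eK$turtl  (last char: 'l')
  sorted[3] = leK$turt  (last char: 't')
  sorted[4] = rtleK$tu  (last char: 'u')
  sorted[5] = tleK$tur  (last char: 'r')
  sorted[6] = turtleK$  (last char: '$')
  sorted[7] = urtleK$t  (last char: 't')
Last column: Keltur$t
Original string S is at sorted index 6

Answer: Keltur$t
6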